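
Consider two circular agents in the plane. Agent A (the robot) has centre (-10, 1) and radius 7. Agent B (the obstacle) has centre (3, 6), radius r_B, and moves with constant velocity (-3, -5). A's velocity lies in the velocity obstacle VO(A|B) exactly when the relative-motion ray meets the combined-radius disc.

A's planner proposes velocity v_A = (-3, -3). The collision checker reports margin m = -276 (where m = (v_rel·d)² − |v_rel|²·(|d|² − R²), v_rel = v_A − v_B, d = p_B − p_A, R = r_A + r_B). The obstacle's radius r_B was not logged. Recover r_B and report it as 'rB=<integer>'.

m = -276
d = (13, 5);  v_rel = (0, 2),  |v_rel|² = 4
v_rel×d = (0)·(5) − (2)·(13) = -26
since m = R²·4 − (-26)²:  R² = (676 + -276) / 4 = 100
R = √100 = 10  ⇒  r_B = 10 − 7 = 3

rB=3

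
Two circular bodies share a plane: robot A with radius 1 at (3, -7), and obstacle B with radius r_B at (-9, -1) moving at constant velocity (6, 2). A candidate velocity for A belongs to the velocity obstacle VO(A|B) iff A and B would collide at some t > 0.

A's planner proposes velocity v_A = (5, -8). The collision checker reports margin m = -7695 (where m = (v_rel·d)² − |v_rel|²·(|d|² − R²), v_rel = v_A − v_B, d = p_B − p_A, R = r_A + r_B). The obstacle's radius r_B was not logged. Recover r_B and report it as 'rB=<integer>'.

m = -7695
d = (-12, 6);  v_rel = (-1, -10),  |v_rel|² = 101
v_rel×d = (-1)·(6) − (-10)·(-12) = -126
since m = R²·101 − (-126)²:  R² = (15876 + -7695) / 101 = 81
R = √81 = 9  ⇒  r_B = 9 − 1 = 8

rB=8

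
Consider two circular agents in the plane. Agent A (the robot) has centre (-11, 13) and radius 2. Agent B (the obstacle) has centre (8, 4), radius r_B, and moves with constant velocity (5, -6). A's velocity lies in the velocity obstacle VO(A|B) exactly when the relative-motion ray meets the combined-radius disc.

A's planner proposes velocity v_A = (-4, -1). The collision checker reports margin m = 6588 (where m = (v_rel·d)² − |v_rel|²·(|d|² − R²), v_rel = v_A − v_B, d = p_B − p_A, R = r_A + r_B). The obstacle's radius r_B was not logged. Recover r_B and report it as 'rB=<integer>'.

m = 6588
d = (19, -9);  v_rel = (-9, 5),  |v_rel|² = 106
v_rel×d = (-9)·(-9) − (5)·(19) = -14
since m = R²·106 − (-14)²:  R² = (196 + 6588) / 106 = 64
R = √64 = 8  ⇒  r_B = 8 − 2 = 6

rB=6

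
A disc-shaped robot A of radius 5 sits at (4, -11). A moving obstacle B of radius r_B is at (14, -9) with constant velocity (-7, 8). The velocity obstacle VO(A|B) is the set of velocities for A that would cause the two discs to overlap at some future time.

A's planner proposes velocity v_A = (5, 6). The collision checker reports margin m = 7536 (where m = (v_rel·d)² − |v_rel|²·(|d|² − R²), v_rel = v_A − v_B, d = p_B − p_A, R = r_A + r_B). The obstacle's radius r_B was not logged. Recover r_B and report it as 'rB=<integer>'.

m = 7536
d = (10, 2);  v_rel = (12, -2),  |v_rel|² = 148
v_rel×d = (12)·(2) − (-2)·(10) = 44
since m = R²·148 − 44²:  R² = (1936 + 7536) / 148 = 64
R = √64 = 8  ⇒  r_B = 8 − 5 = 3

rB=3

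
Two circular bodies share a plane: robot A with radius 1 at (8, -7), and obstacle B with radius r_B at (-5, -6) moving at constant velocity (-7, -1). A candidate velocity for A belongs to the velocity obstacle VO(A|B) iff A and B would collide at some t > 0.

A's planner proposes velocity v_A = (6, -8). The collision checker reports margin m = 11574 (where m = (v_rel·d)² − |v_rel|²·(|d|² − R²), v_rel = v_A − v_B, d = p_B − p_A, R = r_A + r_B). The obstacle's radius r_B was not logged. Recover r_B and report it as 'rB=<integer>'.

m = 11574
d = (-13, 1);  v_rel = (13, -7),  |v_rel|² = 218
v_rel×d = (13)·(1) − (-7)·(-13) = -78
since m = R²·218 − (-78)²:  R² = (6084 + 11574) / 218 = 81
R = √81 = 9  ⇒  r_B = 9 − 1 = 8

rB=8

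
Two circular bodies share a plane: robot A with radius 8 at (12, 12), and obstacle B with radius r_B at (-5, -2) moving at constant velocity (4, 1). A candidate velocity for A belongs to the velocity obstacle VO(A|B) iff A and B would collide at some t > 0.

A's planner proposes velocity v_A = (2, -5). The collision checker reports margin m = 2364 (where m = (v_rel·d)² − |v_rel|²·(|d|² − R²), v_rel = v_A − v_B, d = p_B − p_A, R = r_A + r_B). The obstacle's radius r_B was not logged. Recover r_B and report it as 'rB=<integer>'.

m = 2364
d = (-17, -14);  v_rel = (-2, -6),  |v_rel|² = 40
v_rel×d = (-2)·(-14) − (-6)·(-17) = -74
since m = R²·40 − (-74)²:  R² = (5476 + 2364) / 40 = 196
R = √196 = 14  ⇒  r_B = 14 − 8 = 6

rB=6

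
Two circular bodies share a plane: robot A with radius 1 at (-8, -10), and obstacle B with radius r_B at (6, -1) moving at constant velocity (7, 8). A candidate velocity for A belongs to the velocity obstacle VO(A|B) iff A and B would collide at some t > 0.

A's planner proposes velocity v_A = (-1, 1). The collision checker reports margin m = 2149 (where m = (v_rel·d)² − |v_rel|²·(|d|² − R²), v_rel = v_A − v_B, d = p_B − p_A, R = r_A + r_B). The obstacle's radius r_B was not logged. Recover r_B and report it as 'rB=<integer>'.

m = 2149
d = (14, 9);  v_rel = (-8, -7),  |v_rel|² = 113
v_rel×d = (-8)·(9) − (-7)·(14) = 26
since m = R²·113 − 26²:  R² = (676 + 2149) / 113 = 25
R = √25 = 5  ⇒  r_B = 5 − 1 = 4

rB=4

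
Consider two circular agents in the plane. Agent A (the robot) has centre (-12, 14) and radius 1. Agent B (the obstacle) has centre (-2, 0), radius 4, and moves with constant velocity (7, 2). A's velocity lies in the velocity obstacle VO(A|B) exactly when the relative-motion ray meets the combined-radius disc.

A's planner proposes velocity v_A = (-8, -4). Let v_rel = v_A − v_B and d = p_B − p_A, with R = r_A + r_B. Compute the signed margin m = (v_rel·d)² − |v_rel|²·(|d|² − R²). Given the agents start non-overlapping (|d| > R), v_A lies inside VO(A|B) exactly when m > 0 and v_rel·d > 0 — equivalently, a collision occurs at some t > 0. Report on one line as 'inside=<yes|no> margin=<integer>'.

d = (10, -14),  |d|² = 296;  R = 1+4 = 5,  c = 296−5² = 271
v_rel = (-15, -6),  |v_rel|² = 261;  v_rel·d = (-15)·(10) + (-6)·(-14) = -66
261·t² + 132·t + 271 = 0  ⇒  m = (-66)² − 261·271 = -66375
m = -66375 < 0,  v_rel·d = -66 < 0  ⇒  outside

inside=no margin=-66375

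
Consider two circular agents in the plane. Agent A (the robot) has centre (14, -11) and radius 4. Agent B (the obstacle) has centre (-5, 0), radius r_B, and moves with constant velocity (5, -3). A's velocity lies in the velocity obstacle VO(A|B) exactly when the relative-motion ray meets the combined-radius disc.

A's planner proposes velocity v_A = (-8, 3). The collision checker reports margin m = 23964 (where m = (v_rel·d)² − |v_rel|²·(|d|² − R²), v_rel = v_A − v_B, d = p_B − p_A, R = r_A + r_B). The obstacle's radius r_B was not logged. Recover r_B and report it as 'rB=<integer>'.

m = 23964
d = (-19, 11);  v_rel = (-13, 6),  |v_rel|² = 205
v_rel×d = (-13)·(11) − (6)·(-19) = -29
since m = R²·205 − (-29)²:  R² = (841 + 23964) / 205 = 121
R = √121 = 11  ⇒  r_B = 11 − 4 = 7

rB=7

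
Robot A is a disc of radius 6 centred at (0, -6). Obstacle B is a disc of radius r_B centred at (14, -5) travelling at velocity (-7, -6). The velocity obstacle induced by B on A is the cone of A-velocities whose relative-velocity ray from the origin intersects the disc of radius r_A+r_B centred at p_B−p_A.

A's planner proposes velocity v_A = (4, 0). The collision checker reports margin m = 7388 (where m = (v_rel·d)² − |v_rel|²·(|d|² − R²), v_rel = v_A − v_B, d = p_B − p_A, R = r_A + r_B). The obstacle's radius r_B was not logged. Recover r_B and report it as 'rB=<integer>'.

m = 7388
d = (14, 1);  v_rel = (11, 6),  |v_rel|² = 157
v_rel×d = (11)·(1) − (6)·(14) = -73
since m = R²·157 − (-73)²:  R² = (5329 + 7388) / 157 = 81
R = √81 = 9  ⇒  r_B = 9 − 6 = 3

rB=3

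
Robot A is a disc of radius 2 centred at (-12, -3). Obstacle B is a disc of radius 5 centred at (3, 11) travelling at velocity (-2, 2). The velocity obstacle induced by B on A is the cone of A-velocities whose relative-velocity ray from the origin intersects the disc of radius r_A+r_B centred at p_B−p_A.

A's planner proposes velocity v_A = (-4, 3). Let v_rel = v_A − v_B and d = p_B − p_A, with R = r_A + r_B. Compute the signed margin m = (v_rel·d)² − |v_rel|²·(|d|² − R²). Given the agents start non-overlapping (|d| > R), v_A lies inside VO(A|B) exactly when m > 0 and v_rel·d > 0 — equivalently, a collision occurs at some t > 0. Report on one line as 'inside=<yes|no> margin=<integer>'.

d = (15, 14),  |d|² = 421;  R = 2+5 = 7,  c = 421−7² = 372
v_rel = (-2, 1),  |v_rel|² = 5;  v_rel·d = (-2)·(15) + (1)·(14) = -16
5·t² + 32·t + 372 = 0  ⇒  m = (-16)² − 5·372 = -1604
m = -1604 < 0,  v_rel·d = -16 < 0  ⇒  outside

inside=no margin=-1604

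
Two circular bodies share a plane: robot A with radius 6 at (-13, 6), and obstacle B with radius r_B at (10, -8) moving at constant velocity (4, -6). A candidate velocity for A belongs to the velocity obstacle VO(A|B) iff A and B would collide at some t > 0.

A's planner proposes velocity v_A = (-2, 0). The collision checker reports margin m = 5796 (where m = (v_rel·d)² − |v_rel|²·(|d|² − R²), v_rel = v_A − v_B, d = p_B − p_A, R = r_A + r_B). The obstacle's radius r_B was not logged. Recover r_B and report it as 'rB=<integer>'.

m = 5796
d = (23, -14);  v_rel = (-6, 6),  |v_rel|² = 72
v_rel×d = (-6)·(-14) − (6)·(23) = -54
since m = R²·72 − (-54)²:  R² = (2916 + 5796) / 72 = 121
R = √121 = 11  ⇒  r_B = 11 − 6 = 5

rB=5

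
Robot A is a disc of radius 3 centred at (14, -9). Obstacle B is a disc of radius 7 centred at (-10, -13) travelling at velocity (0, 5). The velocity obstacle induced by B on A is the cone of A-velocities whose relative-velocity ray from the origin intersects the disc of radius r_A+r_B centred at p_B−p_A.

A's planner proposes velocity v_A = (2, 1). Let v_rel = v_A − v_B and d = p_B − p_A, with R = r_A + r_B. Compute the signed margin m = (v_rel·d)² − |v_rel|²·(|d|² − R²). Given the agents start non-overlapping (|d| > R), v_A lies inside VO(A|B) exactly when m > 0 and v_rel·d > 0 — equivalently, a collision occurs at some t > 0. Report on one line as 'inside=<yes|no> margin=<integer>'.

d = (-24, -4),  |d|² = 592;  R = 3+7 = 10,  c = 592−10² = 492
v_rel = (2, -4),  |v_rel|² = 20;  v_rel·d = (2)·(-24) + (-4)·(-4) = -32
20·t² + 64·t + 492 = 0  ⇒  m = (-32)² − 20·492 = -8816
m = -8816 < 0,  v_rel·d = -32 < 0  ⇒  outside

inside=no margin=-8816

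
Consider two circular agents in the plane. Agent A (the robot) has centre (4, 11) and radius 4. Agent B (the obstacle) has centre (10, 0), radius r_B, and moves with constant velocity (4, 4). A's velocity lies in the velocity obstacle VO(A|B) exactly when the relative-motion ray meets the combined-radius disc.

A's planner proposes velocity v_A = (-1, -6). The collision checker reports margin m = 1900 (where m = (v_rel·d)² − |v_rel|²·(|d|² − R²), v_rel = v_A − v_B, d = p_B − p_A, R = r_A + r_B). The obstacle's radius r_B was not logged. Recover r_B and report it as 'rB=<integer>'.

m = 1900
d = (6, -11);  v_rel = (-5, -10),  |v_rel|² = 125
v_rel×d = (-5)·(-11) − (-10)·(6) = 115
since m = R²·125 − 115²:  R² = (13225 + 1900) / 125 = 121
R = √121 = 11  ⇒  r_B = 11 − 4 = 7

rB=7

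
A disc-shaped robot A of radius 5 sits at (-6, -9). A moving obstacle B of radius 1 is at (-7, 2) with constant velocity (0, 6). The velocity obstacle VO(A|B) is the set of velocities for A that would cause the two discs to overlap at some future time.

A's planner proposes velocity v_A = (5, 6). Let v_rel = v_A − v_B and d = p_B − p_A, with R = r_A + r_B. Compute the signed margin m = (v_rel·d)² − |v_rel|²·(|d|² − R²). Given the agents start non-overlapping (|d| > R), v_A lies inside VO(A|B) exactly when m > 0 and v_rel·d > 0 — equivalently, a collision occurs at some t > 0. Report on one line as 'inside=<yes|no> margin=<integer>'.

d = (-1, 11),  |d|² = 122;  R = 5+1 = 6,  c = 122−6² = 86
v_rel = (5, 0),  |v_rel|² = 25;  v_rel·d = (5)·(-1) + (0)·(11) = -5
25·t² + 10·t + 86 = 0  ⇒  m = (-5)² − 25·86 = -2125
m = -2125 < 0,  v_rel·d = -5 < 0  ⇒  outside

inside=no margin=-2125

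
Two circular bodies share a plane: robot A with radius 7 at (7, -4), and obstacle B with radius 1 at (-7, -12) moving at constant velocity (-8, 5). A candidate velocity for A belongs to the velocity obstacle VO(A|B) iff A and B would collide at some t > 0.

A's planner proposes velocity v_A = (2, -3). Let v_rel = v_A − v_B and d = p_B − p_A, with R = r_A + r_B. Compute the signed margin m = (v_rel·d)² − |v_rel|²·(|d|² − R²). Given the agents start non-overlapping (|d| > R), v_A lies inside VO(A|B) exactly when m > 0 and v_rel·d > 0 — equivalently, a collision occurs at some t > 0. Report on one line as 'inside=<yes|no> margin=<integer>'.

d = (-14, -8),  |d|² = 260;  R = 7+1 = 8,  c = 260−8² = 196
v_rel = (10, -8),  |v_rel|² = 164;  v_rel·d = (10)·(-14) + (-8)·(-8) = -76
164·t² + 152·t + 196 = 0  ⇒  m = (-76)² − 164·196 = -26368
m = -26368 < 0,  v_rel·d = -76 < 0  ⇒  outside

inside=no margin=-26368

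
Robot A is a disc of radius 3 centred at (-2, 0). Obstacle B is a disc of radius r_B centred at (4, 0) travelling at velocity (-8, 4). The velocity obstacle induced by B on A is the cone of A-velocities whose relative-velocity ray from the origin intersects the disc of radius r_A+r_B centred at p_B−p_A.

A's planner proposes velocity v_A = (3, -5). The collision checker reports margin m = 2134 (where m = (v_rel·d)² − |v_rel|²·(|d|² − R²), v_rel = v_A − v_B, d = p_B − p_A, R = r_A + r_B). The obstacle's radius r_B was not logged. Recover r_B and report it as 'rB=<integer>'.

m = 2134
d = (6, 0);  v_rel = (11, -9),  |v_rel|² = 202
v_rel×d = (11)·(0) − (-9)·(6) = 54
since m = R²·202 − 54²:  R² = (2916 + 2134) / 202 = 25
R = √25 = 5  ⇒  r_B = 5 − 3 = 2

rB=2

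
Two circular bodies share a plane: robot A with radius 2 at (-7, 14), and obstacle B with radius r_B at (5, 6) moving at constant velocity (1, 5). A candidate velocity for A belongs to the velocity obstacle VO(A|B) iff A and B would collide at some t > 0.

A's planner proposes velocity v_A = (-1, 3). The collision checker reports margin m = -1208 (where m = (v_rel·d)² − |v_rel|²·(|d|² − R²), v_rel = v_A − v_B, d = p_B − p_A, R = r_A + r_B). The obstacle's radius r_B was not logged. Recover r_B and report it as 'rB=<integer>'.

m = -1208
d = (12, -8);  v_rel = (-2, -2),  |v_rel|² = 8
v_rel×d = (-2)·(-8) − (-2)·(12) = 40
since m = R²·8 − 40²:  R² = (1600 + -1208) / 8 = 49
R = √49 = 7  ⇒  r_B = 7 − 2 = 5

rB=5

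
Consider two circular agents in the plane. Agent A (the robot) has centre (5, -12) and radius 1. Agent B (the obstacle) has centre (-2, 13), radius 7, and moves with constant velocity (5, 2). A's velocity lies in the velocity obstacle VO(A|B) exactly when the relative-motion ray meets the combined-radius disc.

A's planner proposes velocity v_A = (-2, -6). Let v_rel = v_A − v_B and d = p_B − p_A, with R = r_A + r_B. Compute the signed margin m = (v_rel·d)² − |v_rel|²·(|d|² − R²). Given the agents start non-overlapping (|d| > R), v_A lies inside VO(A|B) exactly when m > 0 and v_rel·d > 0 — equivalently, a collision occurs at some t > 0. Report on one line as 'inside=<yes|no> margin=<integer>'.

d = (-7, 25),  |d|² = 674;  R = 1+7 = 8,  c = 674−8² = 610
v_rel = (-7, -8),  |v_rel|² = 113;  v_rel·d = (-7)·(-7) + (-8)·(25) = -151
113·t² + 302·t + 610 = 0  ⇒  m = (-151)² − 113·610 = -46129
m = -46129 < 0,  v_rel·d = -151 < 0  ⇒  outside

inside=no margin=-46129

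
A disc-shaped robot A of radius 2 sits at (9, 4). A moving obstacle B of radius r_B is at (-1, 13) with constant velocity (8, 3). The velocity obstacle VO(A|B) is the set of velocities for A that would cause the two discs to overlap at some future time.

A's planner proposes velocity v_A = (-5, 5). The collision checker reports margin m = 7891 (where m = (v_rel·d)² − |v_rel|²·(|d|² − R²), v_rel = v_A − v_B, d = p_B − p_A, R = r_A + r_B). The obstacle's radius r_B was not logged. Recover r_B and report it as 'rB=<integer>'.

m = 7891
d = (-10, 9);  v_rel = (-13, 2),  |v_rel|² = 173
v_rel×d = (-13)·(9) − (2)·(-10) = -97
since m = R²·173 − (-97)²:  R² = (9409 + 7891) / 173 = 100
R = √100 = 10  ⇒  r_B = 10 − 2 = 8

rB=8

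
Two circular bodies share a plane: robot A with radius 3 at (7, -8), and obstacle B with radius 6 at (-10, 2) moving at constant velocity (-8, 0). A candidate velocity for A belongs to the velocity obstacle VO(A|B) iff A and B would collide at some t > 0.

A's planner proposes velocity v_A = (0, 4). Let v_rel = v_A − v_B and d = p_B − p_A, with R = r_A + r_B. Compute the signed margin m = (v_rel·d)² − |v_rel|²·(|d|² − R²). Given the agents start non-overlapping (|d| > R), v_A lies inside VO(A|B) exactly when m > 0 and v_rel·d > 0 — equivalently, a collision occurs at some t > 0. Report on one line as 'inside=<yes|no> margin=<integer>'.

d = (-17, 10),  |d|² = 389;  R = 3+6 = 9,  c = 389−9² = 308
v_rel = (8, 4),  |v_rel|² = 80;  v_rel·d = (8)·(-17) + (4)·(10) = -96
80·t² + 192·t + 308 = 0  ⇒  m = (-96)² − 80·308 = -15424
m = -15424 < 0,  v_rel·d = -96 < 0  ⇒  outside

inside=no margin=-15424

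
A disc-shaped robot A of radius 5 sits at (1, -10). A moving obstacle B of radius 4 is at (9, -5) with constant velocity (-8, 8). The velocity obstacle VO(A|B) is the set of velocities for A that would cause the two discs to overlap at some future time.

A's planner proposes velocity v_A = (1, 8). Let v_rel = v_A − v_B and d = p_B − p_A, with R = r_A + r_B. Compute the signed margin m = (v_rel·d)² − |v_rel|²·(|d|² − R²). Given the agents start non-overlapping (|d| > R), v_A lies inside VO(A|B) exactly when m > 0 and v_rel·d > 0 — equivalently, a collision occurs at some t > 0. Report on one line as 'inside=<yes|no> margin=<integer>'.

d = (8, 5),  |d|² = 89;  R = 5+4 = 9,  c = 89−9² = 8
v_rel = (9, 0),  |v_rel|² = 81;  v_rel·d = (9)·(8) + (0)·(5) = 72
81·t² − 144·t + 8 = 0  ⇒  m = 72² − 81·8 = 4536
m = 4536 > 0,  v_rel·d = 72 > 0  ⇒  inside

inside=yes margin=4536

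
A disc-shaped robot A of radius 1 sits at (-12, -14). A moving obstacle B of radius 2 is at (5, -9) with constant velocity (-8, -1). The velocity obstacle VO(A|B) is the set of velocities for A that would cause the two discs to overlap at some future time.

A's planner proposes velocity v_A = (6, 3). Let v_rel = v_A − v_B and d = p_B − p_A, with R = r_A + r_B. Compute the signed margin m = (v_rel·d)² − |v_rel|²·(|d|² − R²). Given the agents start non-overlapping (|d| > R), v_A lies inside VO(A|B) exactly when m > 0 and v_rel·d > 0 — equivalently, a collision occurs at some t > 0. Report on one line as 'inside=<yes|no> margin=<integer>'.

d = (17, 5),  |d|² = 314;  R = 1+2 = 3,  c = 314−3² = 305
v_rel = (14, 4),  |v_rel|² = 212;  v_rel·d = (14)·(17) + (4)·(5) = 258
212·t² − 516·t + 305 = 0  ⇒  m = 258² − 212·305 = 1904
m = 1904 > 0,  v_rel·d = 258 > 0  ⇒  inside

inside=yes margin=1904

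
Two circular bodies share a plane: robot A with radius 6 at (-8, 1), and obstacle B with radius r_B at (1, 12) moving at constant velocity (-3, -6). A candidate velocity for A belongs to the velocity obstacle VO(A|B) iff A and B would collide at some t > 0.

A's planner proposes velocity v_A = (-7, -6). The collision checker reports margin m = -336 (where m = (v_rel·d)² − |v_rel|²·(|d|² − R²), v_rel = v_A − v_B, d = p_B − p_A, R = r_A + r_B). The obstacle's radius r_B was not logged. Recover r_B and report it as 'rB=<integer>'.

m = -336
d = (9, 11);  v_rel = (-4, 0),  |v_rel|² = 16
v_rel×d = (-4)·(11) − (0)·(9) = -44
since m = R²·16 − (-44)²:  R² = (1936 + -336) / 16 = 100
R = √100 = 10  ⇒  r_B = 10 − 6 = 4

rB=4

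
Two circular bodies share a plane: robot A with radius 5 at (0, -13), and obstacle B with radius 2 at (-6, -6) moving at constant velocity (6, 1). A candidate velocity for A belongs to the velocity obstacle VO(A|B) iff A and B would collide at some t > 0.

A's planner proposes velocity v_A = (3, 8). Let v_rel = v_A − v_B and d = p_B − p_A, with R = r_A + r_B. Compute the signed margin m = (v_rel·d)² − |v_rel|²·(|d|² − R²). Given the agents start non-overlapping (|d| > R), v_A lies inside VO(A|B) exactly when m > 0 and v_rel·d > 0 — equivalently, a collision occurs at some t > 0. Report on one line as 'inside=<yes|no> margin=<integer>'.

d = (-6, 7),  |d|² = 85;  R = 5+2 = 7,  c = 85−7² = 36
v_rel = (-3, 7),  |v_rel|² = 58;  v_rel·d = (-3)·(-6) + (7)·(7) = 67
58·t² − 134·t + 36 = 0  ⇒  m = 67² − 58·36 = 2401
m = 2401 > 0,  v_rel·d = 67 > 0  ⇒  inside

inside=yes margin=2401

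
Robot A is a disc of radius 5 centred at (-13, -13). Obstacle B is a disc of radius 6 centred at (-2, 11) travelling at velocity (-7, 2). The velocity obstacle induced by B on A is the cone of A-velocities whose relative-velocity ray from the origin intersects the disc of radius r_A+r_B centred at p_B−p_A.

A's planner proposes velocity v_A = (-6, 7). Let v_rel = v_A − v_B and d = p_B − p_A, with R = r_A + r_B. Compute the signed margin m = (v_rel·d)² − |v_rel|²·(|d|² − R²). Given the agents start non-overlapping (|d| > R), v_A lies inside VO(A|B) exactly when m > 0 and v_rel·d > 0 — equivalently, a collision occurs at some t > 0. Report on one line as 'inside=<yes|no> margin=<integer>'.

d = (11, 24),  |d|² = 697;  R = 5+6 = 11,  c = 697−11² = 576
v_rel = (1, 5),  |v_rel|² = 26;  v_rel·d = (1)·(11) + (5)·(24) = 131
26·t² − 262·t + 576 = 0  ⇒  m = 131² − 26·576 = 2185
m = 2185 > 0,  v_rel·d = 131 > 0  ⇒  inside

inside=yes margin=2185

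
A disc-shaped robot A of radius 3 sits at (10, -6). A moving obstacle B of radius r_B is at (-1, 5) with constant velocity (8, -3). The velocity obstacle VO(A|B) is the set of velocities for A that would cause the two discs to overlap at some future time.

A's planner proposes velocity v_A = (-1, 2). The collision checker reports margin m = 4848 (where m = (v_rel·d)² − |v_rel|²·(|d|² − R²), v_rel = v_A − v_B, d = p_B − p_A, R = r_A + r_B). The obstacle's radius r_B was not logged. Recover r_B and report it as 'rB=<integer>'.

m = 4848
d = (-11, 11);  v_rel = (-9, 5),  |v_rel|² = 106
v_rel×d = (-9)·(11) − (5)·(-11) = -44
since m = R²·106 − (-44)²:  R² = (1936 + 4848) / 106 = 64
R = √64 = 8  ⇒  r_B = 8 − 3 = 5

rB=5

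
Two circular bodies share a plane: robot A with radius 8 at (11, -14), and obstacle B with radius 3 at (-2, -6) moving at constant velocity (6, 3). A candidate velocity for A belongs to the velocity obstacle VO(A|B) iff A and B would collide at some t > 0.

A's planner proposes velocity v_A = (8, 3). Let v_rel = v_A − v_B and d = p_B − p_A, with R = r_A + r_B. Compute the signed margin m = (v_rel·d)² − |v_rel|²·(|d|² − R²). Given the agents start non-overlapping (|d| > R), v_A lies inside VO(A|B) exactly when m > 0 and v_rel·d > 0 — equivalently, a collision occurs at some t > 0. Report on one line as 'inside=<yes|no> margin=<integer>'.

d = (-13, 8),  |d|² = 233;  R = 8+3 = 11,  c = 233−11² = 112
v_rel = (2, 0),  |v_rel|² = 4;  v_rel·d = (2)·(-13) + (0)·(8) = -26
4·t² + 52·t + 112 = 0  ⇒  m = (-26)² − 4·112 = 228
m = 228 > 0,  v_rel·d = -26 < 0  ⇒  outside

inside=no margin=228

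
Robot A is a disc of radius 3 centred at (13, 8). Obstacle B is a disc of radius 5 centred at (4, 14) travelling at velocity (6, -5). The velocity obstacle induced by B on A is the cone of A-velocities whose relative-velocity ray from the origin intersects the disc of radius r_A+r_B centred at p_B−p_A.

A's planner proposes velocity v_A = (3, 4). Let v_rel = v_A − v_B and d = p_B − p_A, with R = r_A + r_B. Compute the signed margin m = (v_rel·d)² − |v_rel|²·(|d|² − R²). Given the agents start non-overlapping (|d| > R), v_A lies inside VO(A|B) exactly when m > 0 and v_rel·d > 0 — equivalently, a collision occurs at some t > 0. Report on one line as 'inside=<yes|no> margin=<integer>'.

d = (-9, 6),  |d|² = 117;  R = 3+5 = 8,  c = 117−8² = 53
v_rel = (-3, 9),  |v_rel|² = 90;  v_rel·d = (-3)·(-9) + (9)·(6) = 81
90·t² − 162·t + 53 = 0  ⇒  m = 81² − 90·53 = 1791
m = 1791 > 0,  v_rel·d = 81 > 0  ⇒  inside

inside=yes margin=1791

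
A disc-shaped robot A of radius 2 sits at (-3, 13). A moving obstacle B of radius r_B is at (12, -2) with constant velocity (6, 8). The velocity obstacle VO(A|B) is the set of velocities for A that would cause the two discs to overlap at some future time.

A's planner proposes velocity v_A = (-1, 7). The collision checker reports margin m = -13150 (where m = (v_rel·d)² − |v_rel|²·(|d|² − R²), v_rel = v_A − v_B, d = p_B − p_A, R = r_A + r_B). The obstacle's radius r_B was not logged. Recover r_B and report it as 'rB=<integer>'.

m = -13150
d = (15, -15);  v_rel = (-7, -1),  |v_rel|² = 50
v_rel×d = (-7)·(-15) − (-1)·(15) = 120
since m = R²·50 − 120²:  R² = (14400 + -13150) / 50 = 25
R = √25 = 5  ⇒  r_B = 5 − 2 = 3

rB=3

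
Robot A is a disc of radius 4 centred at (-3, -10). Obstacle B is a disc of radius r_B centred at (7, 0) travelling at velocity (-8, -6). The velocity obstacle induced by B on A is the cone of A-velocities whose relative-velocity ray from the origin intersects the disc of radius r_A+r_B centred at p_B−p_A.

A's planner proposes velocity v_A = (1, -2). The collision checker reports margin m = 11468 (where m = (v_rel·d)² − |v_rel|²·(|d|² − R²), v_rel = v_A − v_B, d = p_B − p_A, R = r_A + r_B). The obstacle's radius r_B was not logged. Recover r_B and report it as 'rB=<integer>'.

m = 11468
d = (10, 10);  v_rel = (9, 4),  |v_rel|² = 97
v_rel×d = (9)·(10) − (4)·(10) = 50
since m = R²·97 − 50²:  R² = (2500 + 11468) / 97 = 144
R = √144 = 12  ⇒  r_B = 12 − 4 = 8

rB=8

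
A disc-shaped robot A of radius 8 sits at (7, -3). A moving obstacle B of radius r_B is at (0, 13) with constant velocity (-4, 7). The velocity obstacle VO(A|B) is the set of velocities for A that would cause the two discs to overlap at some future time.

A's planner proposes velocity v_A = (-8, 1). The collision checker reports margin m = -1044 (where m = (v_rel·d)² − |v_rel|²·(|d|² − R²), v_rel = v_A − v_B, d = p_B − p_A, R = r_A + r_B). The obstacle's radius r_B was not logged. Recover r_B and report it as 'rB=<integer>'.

m = -1044
d = (-7, 16);  v_rel = (-4, -6),  |v_rel|² = 52
v_rel×d = (-4)·(16) − (-6)·(-7) = -106
since m = R²·52 − (-106)²:  R² = (11236 + -1044) / 52 = 196
R = √196 = 14  ⇒  r_B = 14 − 8 = 6

rB=6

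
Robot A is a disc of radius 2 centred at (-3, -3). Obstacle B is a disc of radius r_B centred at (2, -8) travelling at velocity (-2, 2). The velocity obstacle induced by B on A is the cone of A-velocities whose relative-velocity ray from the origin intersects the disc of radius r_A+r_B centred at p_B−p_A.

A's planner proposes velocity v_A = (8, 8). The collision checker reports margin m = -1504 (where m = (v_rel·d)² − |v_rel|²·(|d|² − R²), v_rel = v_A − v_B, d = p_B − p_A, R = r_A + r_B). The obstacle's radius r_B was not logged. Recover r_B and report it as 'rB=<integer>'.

m = -1504
d = (5, -5);  v_rel = (10, 6),  |v_rel|² = 136
v_rel×d = (10)·(-5) − (6)·(5) = -80
since m = R²·136 − (-80)²:  R² = (6400 + -1504) / 136 = 36
R = √36 = 6  ⇒  r_B = 6 − 2 = 4

rB=4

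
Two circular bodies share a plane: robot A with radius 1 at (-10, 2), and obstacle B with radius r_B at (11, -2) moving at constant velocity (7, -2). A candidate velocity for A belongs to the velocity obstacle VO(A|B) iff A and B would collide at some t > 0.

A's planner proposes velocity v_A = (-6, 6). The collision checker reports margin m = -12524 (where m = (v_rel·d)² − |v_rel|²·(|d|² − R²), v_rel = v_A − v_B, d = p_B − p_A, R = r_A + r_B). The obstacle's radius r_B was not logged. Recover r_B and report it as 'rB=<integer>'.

m = -12524
d = (21, -4);  v_rel = (-13, 8),  |v_rel|² = 233
v_rel×d = (-13)·(-4) − (8)·(21) = -116
since m = R²·233 − (-116)²:  R² = (13456 + -12524) / 233 = 4
R = √4 = 2  ⇒  r_B = 2 − 1 = 1

rB=1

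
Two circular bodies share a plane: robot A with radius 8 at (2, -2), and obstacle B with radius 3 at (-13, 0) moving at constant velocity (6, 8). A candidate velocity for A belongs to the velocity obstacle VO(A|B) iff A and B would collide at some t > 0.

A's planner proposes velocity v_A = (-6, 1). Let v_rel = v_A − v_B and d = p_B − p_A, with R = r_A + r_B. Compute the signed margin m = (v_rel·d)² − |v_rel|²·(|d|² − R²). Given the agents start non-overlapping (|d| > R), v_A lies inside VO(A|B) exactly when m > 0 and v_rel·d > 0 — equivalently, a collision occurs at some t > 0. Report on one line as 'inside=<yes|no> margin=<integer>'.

d = (-15, 2),  |d|² = 229;  R = 8+3 = 11,  c = 229−11² = 108
v_rel = (-12, -7),  |v_rel|² = 193;  v_rel·d = (-12)·(-15) + (-7)·(2) = 166
193·t² − 332·t + 108 = 0  ⇒  m = 166² − 193·108 = 6712
m = 6712 > 0,  v_rel·d = 166 > 0  ⇒  inside

inside=yes margin=6712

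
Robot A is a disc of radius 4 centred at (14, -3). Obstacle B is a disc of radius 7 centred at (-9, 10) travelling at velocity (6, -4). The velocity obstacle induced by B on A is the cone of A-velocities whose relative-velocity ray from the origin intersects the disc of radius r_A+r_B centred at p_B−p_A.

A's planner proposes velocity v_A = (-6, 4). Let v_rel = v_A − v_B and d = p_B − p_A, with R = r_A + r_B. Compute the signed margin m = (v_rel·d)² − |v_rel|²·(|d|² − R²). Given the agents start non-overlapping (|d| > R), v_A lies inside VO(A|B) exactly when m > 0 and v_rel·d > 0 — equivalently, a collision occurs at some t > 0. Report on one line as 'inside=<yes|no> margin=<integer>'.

d = (-23, 13),  |d|² = 698;  R = 4+7 = 11,  c = 698−11² = 577
v_rel = (-12, 8),  |v_rel|² = 208;  v_rel·d = (-12)·(-23) + (8)·(13) = 380
208·t² − 760·t + 577 = 0  ⇒  m = 380² − 208·577 = 24384
m = 24384 > 0,  v_rel·d = 380 > 0  ⇒  inside

inside=yes margin=24384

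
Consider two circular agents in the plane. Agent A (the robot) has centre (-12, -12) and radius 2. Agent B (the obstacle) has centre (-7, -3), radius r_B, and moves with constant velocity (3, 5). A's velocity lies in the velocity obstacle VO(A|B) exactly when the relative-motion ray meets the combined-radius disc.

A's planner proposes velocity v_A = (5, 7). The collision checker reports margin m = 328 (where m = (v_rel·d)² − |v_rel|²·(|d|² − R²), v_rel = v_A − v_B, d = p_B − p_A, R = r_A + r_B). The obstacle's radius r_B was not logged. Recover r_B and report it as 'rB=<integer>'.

m = 328
d = (5, 9);  v_rel = (2, 2),  |v_rel|² = 8
v_rel×d = (2)·(9) − (2)·(5) = 8
since m = R²·8 − 8²:  R² = (64 + 328) / 8 = 49
R = √49 = 7  ⇒  r_B = 7 − 2 = 5

rB=5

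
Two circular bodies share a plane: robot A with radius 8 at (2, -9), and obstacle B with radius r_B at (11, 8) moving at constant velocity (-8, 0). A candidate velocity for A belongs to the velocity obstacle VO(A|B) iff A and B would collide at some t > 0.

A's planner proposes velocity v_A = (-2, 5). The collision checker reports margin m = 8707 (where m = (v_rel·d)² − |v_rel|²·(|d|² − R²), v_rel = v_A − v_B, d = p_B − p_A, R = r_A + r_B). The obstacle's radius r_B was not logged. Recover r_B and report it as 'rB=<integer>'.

m = 8707
d = (9, 17);  v_rel = (6, 5),  |v_rel|² = 61
v_rel×d = (6)·(17) − (5)·(9) = 57
since m = R²·61 − 57²:  R² = (3249 + 8707) / 61 = 196
R = √196 = 14  ⇒  r_B = 14 − 8 = 6

rB=6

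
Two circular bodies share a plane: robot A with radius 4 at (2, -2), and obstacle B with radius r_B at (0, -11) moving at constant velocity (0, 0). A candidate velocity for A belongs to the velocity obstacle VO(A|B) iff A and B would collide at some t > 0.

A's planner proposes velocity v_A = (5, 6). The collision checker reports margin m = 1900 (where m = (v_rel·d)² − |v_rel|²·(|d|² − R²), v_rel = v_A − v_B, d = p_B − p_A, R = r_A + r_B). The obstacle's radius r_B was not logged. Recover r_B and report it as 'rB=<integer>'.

m = 1900
d = (-2, -9);  v_rel = (5, 6),  |v_rel|² = 61
v_rel×d = (5)·(-9) − (6)·(-2) = -33
since m = R²·61 − (-33)²:  R² = (1089 + 1900) / 61 = 49
R = √49 = 7  ⇒  r_B = 7 − 4 = 3

rB=3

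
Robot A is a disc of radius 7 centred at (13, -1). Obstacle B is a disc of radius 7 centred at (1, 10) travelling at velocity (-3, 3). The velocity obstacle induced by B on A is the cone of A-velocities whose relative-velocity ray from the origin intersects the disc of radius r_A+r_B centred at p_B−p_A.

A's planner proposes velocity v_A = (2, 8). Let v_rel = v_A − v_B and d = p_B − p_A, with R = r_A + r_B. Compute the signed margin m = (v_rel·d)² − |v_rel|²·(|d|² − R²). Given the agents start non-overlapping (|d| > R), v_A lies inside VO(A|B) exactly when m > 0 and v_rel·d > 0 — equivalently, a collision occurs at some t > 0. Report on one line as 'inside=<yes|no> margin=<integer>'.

d = (-12, 11),  |d|² = 265;  R = 7+7 = 14,  c = 265−14² = 69
v_rel = (5, 5),  |v_rel|² = 50;  v_rel·d = (5)·(-12) + (5)·(11) = -5
50·t² + 10·t + 69 = 0  ⇒  m = (-5)² − 50·69 = -3425
m = -3425 < 0,  v_rel·d = -5 < 0  ⇒  outside

inside=no margin=-3425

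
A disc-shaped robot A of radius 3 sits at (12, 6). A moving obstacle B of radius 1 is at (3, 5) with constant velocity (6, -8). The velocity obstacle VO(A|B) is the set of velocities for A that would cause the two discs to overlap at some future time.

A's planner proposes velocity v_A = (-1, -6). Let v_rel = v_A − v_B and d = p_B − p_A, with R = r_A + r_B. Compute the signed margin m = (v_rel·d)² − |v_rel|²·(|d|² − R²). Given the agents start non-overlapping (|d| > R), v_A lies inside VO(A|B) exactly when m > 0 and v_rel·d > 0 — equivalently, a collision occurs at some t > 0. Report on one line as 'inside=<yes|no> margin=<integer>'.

d = (-9, -1),  |d|² = 82;  R = 3+1 = 4,  c = 82−4² = 66
v_rel = (-7, 2),  |v_rel|² = 53;  v_rel·d = (-7)·(-9) + (2)·(-1) = 61
53·t² − 122·t + 66 = 0  ⇒  m = 61² − 53·66 = 223
m = 223 > 0,  v_rel·d = 61 > 0  ⇒  inside

inside=yes margin=223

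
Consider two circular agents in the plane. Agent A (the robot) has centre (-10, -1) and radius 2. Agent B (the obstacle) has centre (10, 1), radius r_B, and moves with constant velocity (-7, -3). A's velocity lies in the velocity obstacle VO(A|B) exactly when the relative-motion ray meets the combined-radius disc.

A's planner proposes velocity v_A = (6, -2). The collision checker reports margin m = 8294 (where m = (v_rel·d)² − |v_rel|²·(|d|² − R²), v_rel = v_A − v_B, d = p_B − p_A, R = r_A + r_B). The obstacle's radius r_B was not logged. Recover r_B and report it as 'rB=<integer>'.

m = 8294
d = (20, 2);  v_rel = (13, 1),  |v_rel|² = 170
v_rel×d = (13)·(2) − (1)·(20) = 6
since m = R²·170 − 6²:  R² = (36 + 8294) / 170 = 49
R = √49 = 7  ⇒  r_B = 7 − 2 = 5

rB=5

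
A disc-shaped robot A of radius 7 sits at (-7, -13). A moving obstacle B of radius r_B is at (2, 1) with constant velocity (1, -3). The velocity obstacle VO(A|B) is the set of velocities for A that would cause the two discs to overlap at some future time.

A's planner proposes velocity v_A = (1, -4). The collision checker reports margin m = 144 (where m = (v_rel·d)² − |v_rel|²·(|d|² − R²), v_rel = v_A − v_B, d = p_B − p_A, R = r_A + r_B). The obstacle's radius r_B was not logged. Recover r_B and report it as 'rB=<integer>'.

m = 144
d = (9, 14);  v_rel = (0, -1),  |v_rel|² = 1
v_rel×d = (0)·(14) − (-1)·(9) = 9
since m = R²·1 − 9²:  R² = (81 + 144) / 1 = 225
R = √225 = 15  ⇒  r_B = 15 − 7 = 8

rB=8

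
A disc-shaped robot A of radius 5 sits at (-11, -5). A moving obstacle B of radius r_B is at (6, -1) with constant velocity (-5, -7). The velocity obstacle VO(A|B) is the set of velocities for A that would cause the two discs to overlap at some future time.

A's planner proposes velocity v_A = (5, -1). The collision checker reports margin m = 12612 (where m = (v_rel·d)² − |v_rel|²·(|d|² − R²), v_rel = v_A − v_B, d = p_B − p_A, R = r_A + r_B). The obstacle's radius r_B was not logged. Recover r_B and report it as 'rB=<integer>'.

m = 12612
d = (17, 4);  v_rel = (10, 6),  |v_rel|² = 136
v_rel×d = (10)·(4) − (6)·(17) = -62
since m = R²·136 − (-62)²:  R² = (3844 + 12612) / 136 = 121
R = √121 = 11  ⇒  r_B = 11 − 5 = 6

rB=6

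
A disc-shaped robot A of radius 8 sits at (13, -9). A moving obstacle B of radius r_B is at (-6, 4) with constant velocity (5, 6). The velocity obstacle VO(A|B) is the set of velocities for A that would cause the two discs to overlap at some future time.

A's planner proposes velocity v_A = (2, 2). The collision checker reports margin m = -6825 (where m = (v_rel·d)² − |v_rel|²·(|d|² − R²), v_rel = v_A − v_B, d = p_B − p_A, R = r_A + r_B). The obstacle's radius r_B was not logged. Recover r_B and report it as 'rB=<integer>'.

m = -6825
d = (-19, 13);  v_rel = (-3, -4),  |v_rel|² = 25
v_rel×d = (-3)·(13) − (-4)·(-19) = -115
since m = R²·25 − (-115)²:  R² = (13225 + -6825) / 25 = 256
R = √256 = 16  ⇒  r_B = 16 − 8 = 8

rB=8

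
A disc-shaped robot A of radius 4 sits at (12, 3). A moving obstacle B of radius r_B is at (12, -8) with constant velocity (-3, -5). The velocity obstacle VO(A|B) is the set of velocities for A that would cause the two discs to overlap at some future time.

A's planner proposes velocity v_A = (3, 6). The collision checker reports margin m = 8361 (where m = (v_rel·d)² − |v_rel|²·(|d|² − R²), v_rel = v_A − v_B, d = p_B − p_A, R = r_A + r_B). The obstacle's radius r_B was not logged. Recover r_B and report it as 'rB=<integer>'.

m = 8361
d = (0, -11);  v_rel = (6, 11),  |v_rel|² = 157
v_rel×d = (6)·(-11) − (11)·(0) = -66
since m = R²·157 − (-66)²:  R² = (4356 + 8361) / 157 = 81
R = √81 = 9  ⇒  r_B = 9 − 4 = 5

rB=5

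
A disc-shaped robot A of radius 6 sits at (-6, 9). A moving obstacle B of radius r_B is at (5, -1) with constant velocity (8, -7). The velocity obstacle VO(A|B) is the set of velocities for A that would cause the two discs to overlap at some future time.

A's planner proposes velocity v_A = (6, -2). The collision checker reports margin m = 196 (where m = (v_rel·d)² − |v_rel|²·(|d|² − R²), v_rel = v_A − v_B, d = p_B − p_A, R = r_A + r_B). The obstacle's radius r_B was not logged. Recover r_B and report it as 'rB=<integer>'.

m = 196
d = (11, -10);  v_rel = (-2, 5),  |v_rel|² = 29
v_rel×d = (-2)·(-10) − (5)·(11) = -35
since m = R²·29 − (-35)²:  R² = (1225 + 196) / 29 = 49
R = √49 = 7  ⇒  r_B = 7 − 6 = 1

rB=1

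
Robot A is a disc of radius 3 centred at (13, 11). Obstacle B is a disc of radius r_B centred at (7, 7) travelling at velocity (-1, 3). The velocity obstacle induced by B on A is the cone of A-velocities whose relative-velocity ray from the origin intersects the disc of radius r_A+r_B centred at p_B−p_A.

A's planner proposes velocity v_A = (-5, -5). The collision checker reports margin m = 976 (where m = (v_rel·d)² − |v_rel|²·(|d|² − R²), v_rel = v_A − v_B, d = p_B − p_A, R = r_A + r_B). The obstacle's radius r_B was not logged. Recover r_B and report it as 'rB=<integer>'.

m = 976
d = (-6, -4);  v_rel = (-4, -8),  |v_rel|² = 80
v_rel×d = (-4)·(-4) − (-8)·(-6) = -32
since m = R²·80 − (-32)²:  R² = (1024 + 976) / 80 = 25
R = √25 = 5  ⇒  r_B = 5 − 3 = 2

rB=2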